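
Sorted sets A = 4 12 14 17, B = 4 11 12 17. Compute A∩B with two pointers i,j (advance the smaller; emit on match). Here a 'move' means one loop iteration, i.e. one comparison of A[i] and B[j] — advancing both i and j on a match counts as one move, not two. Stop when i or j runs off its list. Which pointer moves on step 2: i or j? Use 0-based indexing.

j

i=0 j=0: 4==4 emit, i++,j++
i=1 j=1: 12>11, j++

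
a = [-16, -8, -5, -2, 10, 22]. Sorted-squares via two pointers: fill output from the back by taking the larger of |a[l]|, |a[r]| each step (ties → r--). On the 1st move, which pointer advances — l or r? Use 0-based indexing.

[0,5] |-16|<=|22| out[5]=484 → r--

r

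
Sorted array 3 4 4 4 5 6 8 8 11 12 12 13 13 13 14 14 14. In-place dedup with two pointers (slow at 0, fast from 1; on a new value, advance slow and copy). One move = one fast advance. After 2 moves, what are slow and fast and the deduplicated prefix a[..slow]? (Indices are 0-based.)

(s=0,f=1) a[fast]=4≠a[slow]=3 write a[1]=4 → slow++,fast++
(s=1,f=2) a[fast]=4=a[slow] dup → fast++

slow=1, fast=3, prefix=[3, 4]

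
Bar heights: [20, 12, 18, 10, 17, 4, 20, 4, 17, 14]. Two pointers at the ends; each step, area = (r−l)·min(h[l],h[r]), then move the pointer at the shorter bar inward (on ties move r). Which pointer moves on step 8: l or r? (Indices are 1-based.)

r

[1,10] min(20,14)*9=126 best=126 * → r--
[1,9] min(20,17)*8=136 best=136 * → r--
[1,8] min(20,4)*7=28 best=136 → r--
[1,7] min(20,20)*6=120 best=136 → r--
[1,6] min(20,4)*5=20 best=136 → r--
[1,5] min(20,17)*4=68 best=136 → r--
[1,4] min(20,10)*3=30 best=136 → r--
[1,3] min(20,18)*2=36 best=136 → r--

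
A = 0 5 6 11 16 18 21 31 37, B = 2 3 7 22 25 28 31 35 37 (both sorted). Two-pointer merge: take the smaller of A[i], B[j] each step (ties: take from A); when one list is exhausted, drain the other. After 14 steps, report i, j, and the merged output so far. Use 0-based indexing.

i=8, j=6, merged so far=[0, 2, 3, 5, 6, 7, 11, 16, 18, 21, 22, 25, 28, 31]

[i=0,j=0] A[i]=0<=B[j]=2 take 0 → i++
[i=1,j=0] A[i]=5>B[j]=2 take 2 → j++
[i=1,j=1] A[i]=5>B[j]=3 take 3 → j++
[i=1,j=2] A[i]=5<=B[j]=7 take 5 → i++
[i=2,j=2] A[i]=6<=B[j]=7 take 6 → i++
[i=3,j=2] A[i]=11>B[j]=7 take 7 → j++
[i=3,j=3] A[i]=11<=B[j]=22 take 11 → i++
[i=4,j=3] A[i]=16<=B[j]=22 take 16 → i++
[i=5,j=3] A[i]=18<=B[j]=22 take 18 → i++
[i=6,j=3] A[i]=21<=B[j]=22 take 21 → i++
[i=7,j=3] A[i]=31>B[j]=22 take 22 → j++
[i=7,j=4] A[i]=31>B[j]=25 take 25 → j++
[i=7,j=5] A[i]=31>B[j]=28 take 28 → j++
[i=7,j=6] A[i]=31<=B[j]=31 take 31 → i++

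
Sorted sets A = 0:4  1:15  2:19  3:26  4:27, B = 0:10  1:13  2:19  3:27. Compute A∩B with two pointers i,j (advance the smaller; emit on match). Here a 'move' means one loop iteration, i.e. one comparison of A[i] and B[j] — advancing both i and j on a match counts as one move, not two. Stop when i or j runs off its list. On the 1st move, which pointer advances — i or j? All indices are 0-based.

i

[i=0,j=0] 4<10 → i++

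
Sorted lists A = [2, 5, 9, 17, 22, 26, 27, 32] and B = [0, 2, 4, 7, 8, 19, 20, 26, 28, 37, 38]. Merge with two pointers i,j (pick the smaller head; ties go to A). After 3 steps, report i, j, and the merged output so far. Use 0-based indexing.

i=0 j=0: A[i]=2>B[j]=0 take 0, j++
i=0 j=1: A[i]=2<=B[j]=2 take 2, i++
i=1 j=1: A[i]=5>B[j]=2 take 2, j++

i=1, j=2, merged so far=[0, 2, 2]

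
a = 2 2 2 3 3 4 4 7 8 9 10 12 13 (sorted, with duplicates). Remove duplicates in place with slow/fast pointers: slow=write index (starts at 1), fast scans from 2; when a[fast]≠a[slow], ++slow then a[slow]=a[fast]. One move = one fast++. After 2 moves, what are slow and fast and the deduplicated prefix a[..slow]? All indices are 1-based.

slow=1, fast=4, prefix=[2]

slow=1 fast=2: a[fast]=2=a[slow] dup, fast++
slow=1 fast=3: a[fast]=2=a[slow] dup, fast++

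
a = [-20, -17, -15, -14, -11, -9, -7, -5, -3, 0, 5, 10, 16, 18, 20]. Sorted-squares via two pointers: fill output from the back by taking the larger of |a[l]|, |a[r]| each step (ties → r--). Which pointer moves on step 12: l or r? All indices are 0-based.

[0,14] |-20|<=|20| out[14]=400 → r--
[0,13] |-20|>|18| out[13]=400 → l++
[1,13] |-17|<=|18| out[12]=324 → r--
[1,12] |-17|>|16| out[11]=289 → l++
[2,12] |-15|<=|16| out[10]=256 → r--
[2,11] |-15|>|10| out[9]=225 → l++
[3,11] |-14|>|10| out[8]=196 → l++
[4,11] |-11|>|10| out[7]=121 → l++
[5,11] |-9|<=|10| out[6]=100 → r--
[5,10] |-9|>|5| out[5]=81 → l++
[6,10] |-7|>|5| out[4]=49 → l++
[7,10] |-5|<=|5| out[3]=25 → r--

r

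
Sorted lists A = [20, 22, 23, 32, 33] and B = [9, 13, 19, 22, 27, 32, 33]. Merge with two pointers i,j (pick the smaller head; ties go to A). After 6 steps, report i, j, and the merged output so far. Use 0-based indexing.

i=2, j=4, merged so far=[9, 13, 19, 20, 22, 22]

[i=0,j=0] A[i]=20>B[j]=9 take 9 → j++
[i=0,j=1] A[i]=20>B[j]=13 take 13 → j++
[i=0,j=2] A[i]=20>B[j]=19 take 19 → j++
[i=0,j=3] A[i]=20<=B[j]=22 take 20 → i++
[i=1,j=3] A[i]=22<=B[j]=22 take 22 → i++
[i=2,j=3] A[i]=23>B[j]=22 take 22 → j++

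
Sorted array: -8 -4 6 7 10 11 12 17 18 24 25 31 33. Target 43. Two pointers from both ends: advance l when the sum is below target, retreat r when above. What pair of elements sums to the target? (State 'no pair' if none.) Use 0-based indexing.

[0,12] -8+33=25 <43 → l++
[1,12] -4+33=29 <43 → l++
[2,12] 6+33=39 <43 → l++
[3,12] 7+33=40 <43 → l++
[4,12] 10+33=43 → found

(10, 33)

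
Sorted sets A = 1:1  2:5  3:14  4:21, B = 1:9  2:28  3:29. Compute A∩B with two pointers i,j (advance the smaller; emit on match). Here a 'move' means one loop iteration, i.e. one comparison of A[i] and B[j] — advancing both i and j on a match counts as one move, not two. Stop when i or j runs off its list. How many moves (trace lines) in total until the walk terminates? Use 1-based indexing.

5 moves

[i=1,j=1] 1<9 → i++
[i=2,j=1] 5<9 → i++
[i=3,j=1] 14>9 → j++
[i=3,j=2] 14<28 → i++
[i=4,j=2] 21<28 → i++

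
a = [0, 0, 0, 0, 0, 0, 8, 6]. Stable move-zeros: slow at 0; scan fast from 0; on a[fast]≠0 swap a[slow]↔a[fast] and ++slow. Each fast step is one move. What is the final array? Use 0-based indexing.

slow=0 fast=0: a[fast]=0, fast++
slow=0 fast=1: a[fast]=0, fast++
slow=0 fast=2: a[fast]=0, fast++
slow=0 fast=3: a[fast]=0, fast++
slow=0 fast=4: a[fast]=0, fast++
slow=0 fast=5: a[fast]=0, fast++
slow=0 fast=6: a[fast]=8≠0 swap→a[0]=8, slow++,fast++
slow=1 fast=7: a[fast]=6≠0 swap→a[1]=6, slow++,fast++

[8, 6, 0, 0, 0, 0, 0, 0]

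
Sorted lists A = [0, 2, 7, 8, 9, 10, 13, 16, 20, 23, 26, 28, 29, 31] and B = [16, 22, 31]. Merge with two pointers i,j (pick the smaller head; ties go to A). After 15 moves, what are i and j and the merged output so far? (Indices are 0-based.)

i=13, j=2, merged so far=[0, 2, 7, 8, 9, 10, 13, 16, 16, 20, 22, 23, 26, 28, 29]

i=0 j=0: A[i]=0<=B[j]=16 take 0, i++
i=1 j=0: A[i]=2<=B[j]=16 take 2, i++
i=2 j=0: A[i]=7<=B[j]=16 take 7, i++
i=3 j=0: A[i]=8<=B[j]=16 take 8, i++
i=4 j=0: A[i]=9<=B[j]=16 take 9, i++
i=5 j=0: A[i]=10<=B[j]=16 take 10, i++
i=6 j=0: A[i]=13<=B[j]=16 take 13, i++
i=7 j=0: A[i]=16<=B[j]=16 take 16, i++
i=8 j=0: A[i]=20>B[j]=16 take 16, j++
i=8 j=1: A[i]=20<=B[j]=22 take 20, i++
i=9 j=1: A[i]=23>B[j]=22 take 22, j++
i=9 j=2: A[i]=23<=B[j]=31 take 23, i++
i=10 j=2: A[i]=26<=B[j]=31 take 26, i++
i=11 j=2: A[i]=28<=B[j]=31 take 28, i++
i=12 j=2: A[i]=29<=B[j]=31 take 29, i++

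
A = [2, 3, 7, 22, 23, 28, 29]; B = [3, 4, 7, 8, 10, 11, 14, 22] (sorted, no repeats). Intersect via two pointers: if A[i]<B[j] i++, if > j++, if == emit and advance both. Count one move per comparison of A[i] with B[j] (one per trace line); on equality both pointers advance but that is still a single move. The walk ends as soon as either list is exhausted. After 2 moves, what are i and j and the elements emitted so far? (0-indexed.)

i=0 j=0: 2<3, i++
i=1 j=0: 3==3 emit, i++,j++

i=2, j=1, emitted=[3]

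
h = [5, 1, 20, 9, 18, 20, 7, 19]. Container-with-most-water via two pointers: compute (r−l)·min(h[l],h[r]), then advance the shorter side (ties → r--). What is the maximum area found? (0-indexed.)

max area = 95

[0,7] min(5,19)*7=35 best=35 * → l++
[1,7] min(1,19)*6=6 best=35 → l++
[2,7] min(20,19)*5=95 best=95 * → r--
[2,6] min(20,7)*4=28 best=95 → r--
[2,5] min(20,20)*3=60 best=95 → r--
[2,4] min(20,18)*2=36 best=95 → r--
[2,3] min(20,9)*1=9 best=95 → r--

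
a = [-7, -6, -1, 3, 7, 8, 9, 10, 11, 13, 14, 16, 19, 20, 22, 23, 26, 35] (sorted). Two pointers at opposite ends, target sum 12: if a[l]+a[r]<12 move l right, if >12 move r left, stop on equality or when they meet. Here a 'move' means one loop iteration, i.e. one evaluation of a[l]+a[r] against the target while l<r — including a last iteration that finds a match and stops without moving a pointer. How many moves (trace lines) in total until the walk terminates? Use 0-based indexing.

6 moves

[0,17] -7+35=28 >12 → r--
[0,16] -7+26=19 >12 → r--
[0,15] -7+23=16 >12 → r--
[0,14] -7+22=15 >12 → r--
[0,13] -7+20=13 >12 → r--
[0,12] -7+19=12 → found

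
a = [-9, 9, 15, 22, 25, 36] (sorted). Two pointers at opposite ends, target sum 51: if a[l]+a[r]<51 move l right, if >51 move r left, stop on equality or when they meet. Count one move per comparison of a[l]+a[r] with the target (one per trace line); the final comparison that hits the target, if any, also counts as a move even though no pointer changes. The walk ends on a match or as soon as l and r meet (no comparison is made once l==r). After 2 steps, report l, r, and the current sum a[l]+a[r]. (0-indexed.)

l=0 r=5: -9+36=27 <51, l++
l=1 r=5: 9+36=45 <51, l++

l=2, r=5, sum=51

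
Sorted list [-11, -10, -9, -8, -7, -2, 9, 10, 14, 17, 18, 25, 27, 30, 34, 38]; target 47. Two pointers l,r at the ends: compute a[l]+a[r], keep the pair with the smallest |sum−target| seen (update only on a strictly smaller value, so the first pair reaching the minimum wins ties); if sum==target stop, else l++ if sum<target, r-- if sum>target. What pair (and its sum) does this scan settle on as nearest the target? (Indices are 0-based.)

pair (9, 38) with sum 47 (|Δ|=0)

[0,15] -11+38=27 d=20 * → l++
[1,15] -10+38=28 d=19 * → l++
[2,15] -9+38=29 d=18 * → l++
[3,15] -8+38=30 d=17 * → l++
[4,15] -7+38=31 d=16 * → l++
[5,15] -2+38=36 d=11 * → l++
[6,15] 9+38=47 d=0 * → stop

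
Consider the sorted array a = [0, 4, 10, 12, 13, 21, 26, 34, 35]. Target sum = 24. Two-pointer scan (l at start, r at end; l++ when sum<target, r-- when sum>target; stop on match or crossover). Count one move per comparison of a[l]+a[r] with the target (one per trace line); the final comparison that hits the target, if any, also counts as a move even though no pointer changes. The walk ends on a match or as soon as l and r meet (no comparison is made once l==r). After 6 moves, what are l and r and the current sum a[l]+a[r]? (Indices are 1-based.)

l=1 r=9: 0+35=35 >24, r--
l=1 r=8: 0+34=34 >24, r--
l=1 r=7: 0+26=26 >24, r--
l=1 r=6: 0+21=21 <24, l++
l=2 r=6: 4+21=25 >24, r--
l=2 r=5: 4+13=17 <24, l++

l=3, r=5, sum=23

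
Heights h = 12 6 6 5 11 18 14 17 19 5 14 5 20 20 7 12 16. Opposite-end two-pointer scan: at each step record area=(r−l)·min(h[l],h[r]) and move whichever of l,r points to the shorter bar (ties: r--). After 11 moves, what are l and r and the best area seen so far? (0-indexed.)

l=8, r=13, best area=192

l=0 r=16: min(12,16)*16=192 best=192 *, l++
l=1 r=16: min(6,16)*15=90 best=192, l++
l=2 r=16: min(6,16)*14=84 best=192, l++
l=3 r=16: min(5,16)*13=65 best=192, l++
l=4 r=16: min(11,16)*12=132 best=192, l++
l=5 r=16: min(18,16)*11=176 best=192, r--
l=5 r=15: min(18,12)*10=120 best=192, r--
l=5 r=14: min(18,7)*9=63 best=192, r--
l=5 r=13: min(18,20)*8=144 best=192, l++
l=6 r=13: min(14,20)*7=98 best=192, l++
l=7 r=13: min(17,20)*6=102 best=192, l++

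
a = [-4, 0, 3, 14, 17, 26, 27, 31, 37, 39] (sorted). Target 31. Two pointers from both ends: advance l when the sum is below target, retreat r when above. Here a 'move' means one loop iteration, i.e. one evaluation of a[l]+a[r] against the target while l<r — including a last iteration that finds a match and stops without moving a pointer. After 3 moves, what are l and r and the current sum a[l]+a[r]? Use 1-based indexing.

l=2, r=8, sum=31

l=1 r=10: -4+39=35 >31, r--
l=1 r=9: -4+37=33 >31, r--
l=1 r=8: -4+31=27 <31, l++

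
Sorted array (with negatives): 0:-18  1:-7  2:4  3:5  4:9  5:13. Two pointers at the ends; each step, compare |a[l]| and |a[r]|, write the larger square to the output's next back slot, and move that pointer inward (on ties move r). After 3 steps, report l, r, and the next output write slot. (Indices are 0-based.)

l=1, r=3, next write slot=2

l=0 r=5: |-18|>|13| out[5]=324, l++
l=1 r=5: |-7|<=|13| out[4]=169, r--
l=1 r=4: |-7|<=|9| out[3]=81, r--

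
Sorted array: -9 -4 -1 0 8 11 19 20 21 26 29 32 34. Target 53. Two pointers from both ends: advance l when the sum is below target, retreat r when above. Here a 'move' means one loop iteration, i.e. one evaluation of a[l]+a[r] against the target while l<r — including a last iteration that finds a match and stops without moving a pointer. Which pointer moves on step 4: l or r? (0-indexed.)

l

l=0 r=12: -9+34=25 <53, l++
l=1 r=12: -4+34=30 <53, l++
l=2 r=12: -1+34=33 <53, l++
l=3 r=12: 0+34=34 <53, l++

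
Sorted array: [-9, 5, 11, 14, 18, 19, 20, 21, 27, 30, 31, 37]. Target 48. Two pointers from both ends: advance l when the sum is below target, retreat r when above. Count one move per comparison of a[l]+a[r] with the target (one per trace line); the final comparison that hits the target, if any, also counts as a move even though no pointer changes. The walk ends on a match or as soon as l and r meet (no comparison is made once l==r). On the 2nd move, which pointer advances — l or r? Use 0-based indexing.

l

[0,11] -9+37=28 <48 → l++
[1,11] 5+37=42 <48 → l++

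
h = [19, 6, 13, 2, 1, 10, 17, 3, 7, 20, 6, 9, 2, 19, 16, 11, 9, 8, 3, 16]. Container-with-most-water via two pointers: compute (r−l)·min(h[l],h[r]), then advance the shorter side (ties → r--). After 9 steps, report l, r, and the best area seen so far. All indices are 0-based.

l=0, r=10, best area=304

[0,19] min(19,16)*19=304 best=304 * → r--
[0,18] min(19,3)*18=54 best=304 → r--
[0,17] min(19,8)*17=136 best=304 → r--
[0,16] min(19,9)*16=144 best=304 → r--
[0,15] min(19,11)*15=165 best=304 → r--
[0,14] min(19,16)*14=224 best=304 → r--
[0,13] min(19,19)*13=247 best=304 → r--
[0,12] min(19,2)*12=24 best=304 → r--
[0,11] min(19,9)*11=99 best=304 → r--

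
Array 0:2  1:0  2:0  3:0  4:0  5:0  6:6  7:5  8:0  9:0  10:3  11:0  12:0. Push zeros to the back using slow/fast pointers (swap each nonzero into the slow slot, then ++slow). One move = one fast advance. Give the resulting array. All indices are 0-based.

(s=0,f=0) a[fast]=2≠0 swap→a[0]=2 → slow++,fast++
(s=1,f=1) a[fast]=0 → fast++
(s=1,f=2) a[fast]=0 → fast++
(s=1,f=3) a[fast]=0 → fast++
(s=1,f=4) a[fast]=0 → fast++
(s=1,f=5) a[fast]=0 → fast++
(s=1,f=6) a[fast]=6≠0 swap→a[1]=6 → slow++,fast++
(s=2,f=7) a[fast]=5≠0 swap→a[2]=5 → slow++,fast++
(s=3,f=8) a[fast]=0 → fast++
(s=3,f=9) a[fast]=0 → fast++
(s=3,f=10) a[fast]=3≠0 swap→a[3]=3 → slow++,fast++
(s=4,f=11) a[fast]=0 → fast++
(s=4,f=12) a[fast]=0 → fast++

[2, 6, 5, 3, 0, 0, 0, 0, 0, 0, 0, 0, 0]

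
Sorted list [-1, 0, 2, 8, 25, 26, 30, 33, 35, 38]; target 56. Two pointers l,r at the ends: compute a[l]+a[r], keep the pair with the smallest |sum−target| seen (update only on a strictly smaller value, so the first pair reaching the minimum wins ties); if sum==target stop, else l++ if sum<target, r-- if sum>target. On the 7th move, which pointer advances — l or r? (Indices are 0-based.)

r

l=0 r=9: -1+38=37 d=19 *, l++
l=1 r=9: 0+38=38 d=18 *, l++
l=2 r=9: 2+38=40 d=16 *, l++
l=3 r=9: 8+38=46 d=10 *, l++
l=4 r=9: 25+38=63 d=7 *, r--
l=4 r=8: 25+35=60 d=4 *, r--
l=4 r=7: 25+33=58 d=2 *, r--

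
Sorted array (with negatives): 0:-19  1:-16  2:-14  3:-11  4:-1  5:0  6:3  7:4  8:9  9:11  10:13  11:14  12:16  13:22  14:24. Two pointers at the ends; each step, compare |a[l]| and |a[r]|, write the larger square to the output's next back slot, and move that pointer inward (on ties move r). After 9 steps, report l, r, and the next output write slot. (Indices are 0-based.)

l=3, r=8, next write slot=5

[0,14] |-19|<=|24| out[14]=576 → r--
[0,13] |-19|<=|22| out[13]=484 → r--
[0,12] |-19|>|16| out[12]=361 → l++
[1,12] |-16|<=|16| out[11]=256 → r--
[1,11] |-16|>|14| out[10]=256 → l++
[2,11] |-14|<=|14| out[9]=196 → r--
[2,10] |-14|>|13| out[8]=196 → l++
[3,10] |-11|<=|13| out[7]=169 → r--
[3,9] |-11|<=|11| out[6]=121 → r--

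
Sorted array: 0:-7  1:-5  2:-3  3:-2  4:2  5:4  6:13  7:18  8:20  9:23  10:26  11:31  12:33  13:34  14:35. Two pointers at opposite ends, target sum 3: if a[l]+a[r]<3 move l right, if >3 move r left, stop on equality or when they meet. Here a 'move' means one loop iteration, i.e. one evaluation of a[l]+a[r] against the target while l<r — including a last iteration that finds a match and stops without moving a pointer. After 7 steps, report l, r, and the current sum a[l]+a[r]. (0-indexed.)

l=0, r=7, sum=11

l=0 r=14: -7+35=28 >3, r--
l=0 r=13: -7+34=27 >3, r--
l=0 r=12: -7+33=26 >3, r--
l=0 r=11: -7+31=24 >3, r--
l=0 r=10: -7+26=19 >3, r--
l=0 r=9: -7+23=16 >3, r--
l=0 r=8: -7+20=13 >3, r--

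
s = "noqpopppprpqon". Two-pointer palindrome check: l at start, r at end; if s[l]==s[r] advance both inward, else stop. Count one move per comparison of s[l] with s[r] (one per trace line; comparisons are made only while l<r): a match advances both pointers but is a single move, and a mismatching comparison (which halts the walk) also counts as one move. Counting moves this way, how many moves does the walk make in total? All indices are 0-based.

l=0 r=13: 'n'=='n', l++,r--
l=1 r=12: 'o'=='o', l++,r--
l=2 r=11: 'q'=='q', l++,r--
l=3 r=10: 'p'=='p', l++,r--
l=4 r=9: 'o'!='r', stop

5 moves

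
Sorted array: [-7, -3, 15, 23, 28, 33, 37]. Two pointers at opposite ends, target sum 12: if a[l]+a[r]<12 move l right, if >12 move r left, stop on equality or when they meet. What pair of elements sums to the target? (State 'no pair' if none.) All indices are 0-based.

[0,6] -7+37=30 >12 → r--
[0,5] -7+33=26 >12 → r--
[0,4] -7+28=21 >12 → r--
[0,3] -7+23=16 >12 → r--
[0,2] -7+15=8 <12 → l++
[1,2] -3+15=12 → found

(-3, 15)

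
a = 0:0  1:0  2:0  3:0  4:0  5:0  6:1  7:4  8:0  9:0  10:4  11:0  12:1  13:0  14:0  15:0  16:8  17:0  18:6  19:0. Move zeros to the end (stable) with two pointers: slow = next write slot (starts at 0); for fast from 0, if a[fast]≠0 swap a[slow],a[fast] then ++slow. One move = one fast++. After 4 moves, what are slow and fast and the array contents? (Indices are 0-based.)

slow=0 fast=0: a[fast]=0, fast++
slow=0 fast=1: a[fast]=0, fast++
slow=0 fast=2: a[fast]=0, fast++
slow=0 fast=3: a[fast]=0, fast++

slow=0, fast=4, a=[0, 0, 0, 0, 0, 0, 1, 4, 0, 0, 4, 0, 1, 0, 0, 0, 8, 0, 6, 0]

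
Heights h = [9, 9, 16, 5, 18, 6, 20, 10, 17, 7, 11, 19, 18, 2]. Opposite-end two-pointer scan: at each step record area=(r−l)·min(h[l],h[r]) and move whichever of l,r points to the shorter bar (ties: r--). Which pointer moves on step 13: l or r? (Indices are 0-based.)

r

l=0 r=13: min(9,2)*13=26 best=26 *, r--
l=0 r=12: min(9,18)*12=108 best=108 *, l++
l=1 r=12: min(9,18)*11=99 best=108, l++
l=2 r=12: min(16,18)*10=160 best=160 *, l++
l=3 r=12: min(5,18)*9=45 best=160, l++
l=4 r=12: min(18,18)*8=144 best=160, r--
l=4 r=11: min(18,19)*7=126 best=160, l++
l=5 r=11: min(6,19)*6=36 best=160, l++
l=6 r=11: min(20,19)*5=95 best=160, r--
l=6 r=10: min(20,11)*4=44 best=160, r--
l=6 r=9: min(20,7)*3=21 best=160, r--
l=6 r=8: min(20,17)*2=34 best=160, r--
l=6 r=7: min(20,10)*1=10 best=160, r--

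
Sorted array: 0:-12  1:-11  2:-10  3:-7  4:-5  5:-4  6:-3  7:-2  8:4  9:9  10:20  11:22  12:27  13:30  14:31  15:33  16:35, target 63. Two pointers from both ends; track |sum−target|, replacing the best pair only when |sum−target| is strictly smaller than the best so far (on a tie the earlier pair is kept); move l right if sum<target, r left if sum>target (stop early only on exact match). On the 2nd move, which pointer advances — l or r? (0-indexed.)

l

[0,16] -12+35=23 d=40 * → l++
[1,16] -11+35=24 d=39 * → l++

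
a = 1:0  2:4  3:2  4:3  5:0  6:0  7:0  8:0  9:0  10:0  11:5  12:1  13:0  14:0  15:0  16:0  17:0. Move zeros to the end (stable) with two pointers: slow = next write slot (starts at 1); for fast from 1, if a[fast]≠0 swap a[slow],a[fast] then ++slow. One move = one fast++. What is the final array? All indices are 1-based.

slow=1 fast=1: a[fast]=0, fast++
slow=1 fast=2: a[fast]=4≠0 swap→a[1]=4, slow++,fast++
slow=2 fast=3: a[fast]=2≠0 swap→a[2]=2, slow++,fast++
slow=3 fast=4: a[fast]=3≠0 swap→a[3]=3, slow++,fast++
slow=4 fast=5: a[fast]=0, fast++
slow=4 fast=6: a[fast]=0, fast++
slow=4 fast=7: a[fast]=0, fast++
slow=4 fast=8: a[fast]=0, fast++
slow=4 fast=9: a[fast]=0, fast++
slow=4 fast=10: a[fast]=0, fast++
slow=4 fast=11: a[fast]=5≠0 swap→a[4]=5, slow++,fast++
slow=5 fast=12: a[fast]=1≠0 swap→a[5]=1, slow++,fast++
slow=6 fast=13: a[fast]=0, fast++
slow=6 fast=14: a[fast]=0, fast++
slow=6 fast=15: a[fast]=0, fast++
slow=6 fast=16: a[fast]=0, fast++
slow=6 fast=17: a[fast]=0, fast++

[4, 2, 3, 5, 1, 0, 0, 0, 0, 0, 0, 0, 0, 0, 0, 0, 0]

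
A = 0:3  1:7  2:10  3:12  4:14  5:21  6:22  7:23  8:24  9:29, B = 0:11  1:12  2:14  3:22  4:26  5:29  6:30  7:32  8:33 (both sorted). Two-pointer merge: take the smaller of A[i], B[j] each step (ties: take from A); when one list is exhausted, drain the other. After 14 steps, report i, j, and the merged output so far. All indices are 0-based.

i=9, j=5, merged so far=[3, 7, 10, 11, 12, 12, 14, 14, 21, 22, 22, 23, 24, 26]

i=0 j=0: A[i]=3<=B[j]=11 take 3, i++
i=1 j=0: A[i]=7<=B[j]=11 take 7, i++
i=2 j=0: A[i]=10<=B[j]=11 take 10, i++
i=3 j=0: A[i]=12>B[j]=11 take 11, j++
i=3 j=1: A[i]=12<=B[j]=12 take 12, i++
i=4 j=1: A[i]=14>B[j]=12 take 12, j++
i=4 j=2: A[i]=14<=B[j]=14 take 14, i++
i=5 j=2: A[i]=21>B[j]=14 take 14, j++
i=5 j=3: A[i]=21<=B[j]=22 take 21, i++
i=6 j=3: A[i]=22<=B[j]=22 take 22, i++
i=7 j=3: A[i]=23>B[j]=22 take 22, j++
i=7 j=4: A[i]=23<=B[j]=26 take 23, i++
i=8 j=4: A[i]=24<=B[j]=26 take 24, i++
i=9 j=4: A[i]=29>B[j]=26 take 26, j++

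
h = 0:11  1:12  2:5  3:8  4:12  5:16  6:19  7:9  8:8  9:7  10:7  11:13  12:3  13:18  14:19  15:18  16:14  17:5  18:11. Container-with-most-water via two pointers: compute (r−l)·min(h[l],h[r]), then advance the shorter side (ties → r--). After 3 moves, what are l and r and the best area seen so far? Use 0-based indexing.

l=0 r=18: min(11,11)*18=198 best=198 *, r--
l=0 r=17: min(11,5)*17=85 best=198, r--
l=0 r=16: min(11,14)*16=176 best=198, l++

l=1, r=16, best area=198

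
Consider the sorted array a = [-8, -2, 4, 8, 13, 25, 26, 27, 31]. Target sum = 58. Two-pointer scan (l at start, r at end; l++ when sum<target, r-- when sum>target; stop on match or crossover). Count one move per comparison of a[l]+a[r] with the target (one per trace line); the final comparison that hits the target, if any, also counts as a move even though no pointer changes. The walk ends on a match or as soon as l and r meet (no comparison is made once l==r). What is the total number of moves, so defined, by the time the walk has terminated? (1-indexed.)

8 moves

l=1 r=9: -8+31=23 <58, l++
l=2 r=9: -2+31=29 <58, l++
l=3 r=9: 4+31=35 <58, l++
l=4 r=9: 8+31=39 <58, l++
l=5 r=9: 13+31=44 <58, l++
l=6 r=9: 25+31=56 <58, l++
l=7 r=9: 26+31=57 <58, l++
l=8 r=9: 27+31=58, found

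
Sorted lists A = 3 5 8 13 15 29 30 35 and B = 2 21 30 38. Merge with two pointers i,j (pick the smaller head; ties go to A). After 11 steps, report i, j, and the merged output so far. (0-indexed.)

[i=0,j=0] A[i]=3>B[j]=2 take 2 → j++
[i=0,j=1] A[i]=3<=B[j]=21 take 3 → i++
[i=1,j=1] A[i]=5<=B[j]=21 take 5 → i++
[i=2,j=1] A[i]=8<=B[j]=21 take 8 → i++
[i=3,j=1] A[i]=13<=B[j]=21 take 13 → i++
[i=4,j=1] A[i]=15<=B[j]=21 take 15 → i++
[i=5,j=1] A[i]=29>B[j]=21 take 21 → j++
[i=5,j=2] A[i]=29<=B[j]=30 take 29 → i++
[i=6,j=2] A[i]=30<=B[j]=30 take 30 → i++
[i=7,j=2] A[i]=35>B[j]=30 take 30 → j++
[i=7,j=3] A[i]=35<=B[j]=38 take 35 → i++

i=8, j=3, merged so far=[2, 3, 5, 8, 13, 15, 21, 29, 30, 30, 35]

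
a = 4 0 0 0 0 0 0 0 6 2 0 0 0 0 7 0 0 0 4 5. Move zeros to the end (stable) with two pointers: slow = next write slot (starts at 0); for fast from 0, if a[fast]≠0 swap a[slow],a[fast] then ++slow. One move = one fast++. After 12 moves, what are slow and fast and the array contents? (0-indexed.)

slow=0 fast=0: a[fast]=4≠0 swap→a[0]=4, slow++,fast++
slow=1 fast=1: a[fast]=0, fast++
slow=1 fast=2: a[fast]=0, fast++
slow=1 fast=3: a[fast]=0, fast++
slow=1 fast=4: a[fast]=0, fast++
slow=1 fast=5: a[fast]=0, fast++
slow=1 fast=6: a[fast]=0, fast++
slow=1 fast=7: a[fast]=0, fast++
slow=1 fast=8: a[fast]=6≠0 swap→a[1]=6, slow++,fast++
slow=2 fast=9: a[fast]=2≠0 swap→a[2]=2, slow++,fast++
slow=3 fast=10: a[fast]=0, fast++
slow=3 fast=11: a[fast]=0, fast++

slow=3, fast=12, a=[4, 6, 2, 0, 0, 0, 0, 0, 0, 0, 0, 0, 0, 0, 7, 0, 0, 0, 4, 5]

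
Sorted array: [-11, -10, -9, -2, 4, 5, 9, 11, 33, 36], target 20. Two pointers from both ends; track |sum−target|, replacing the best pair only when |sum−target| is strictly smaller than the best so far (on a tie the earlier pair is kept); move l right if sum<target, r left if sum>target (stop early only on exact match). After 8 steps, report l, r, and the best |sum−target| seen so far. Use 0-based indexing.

l=6, r=7, best |Δ|=2

[0,9] -11+36=25 d=5 * → r--
[0,8] -11+33=22 d=2 * → r--
[0,7] -11+11=0 d=20 → l++
[1,7] -10+11=1 d=19 → l++
[2,7] -9+11=2 d=18 → l++
[3,7] -2+11=9 d=11 → l++
[4,7] 4+11=15 d=5 → l++
[5,7] 5+11=16 d=4 → l++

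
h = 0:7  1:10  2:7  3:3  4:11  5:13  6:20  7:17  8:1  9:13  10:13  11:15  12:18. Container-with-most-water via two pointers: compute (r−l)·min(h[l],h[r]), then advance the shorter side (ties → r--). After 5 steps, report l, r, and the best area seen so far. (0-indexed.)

l=5, r=12, best area=110

l=0 r=12: min(7,18)*12=84 best=84 *, l++
l=1 r=12: min(10,18)*11=110 best=110 *, l++
l=2 r=12: min(7,18)*10=70 best=110, l++
l=3 r=12: min(3,18)*9=27 best=110, l++
l=4 r=12: min(11,18)*8=88 best=110, l++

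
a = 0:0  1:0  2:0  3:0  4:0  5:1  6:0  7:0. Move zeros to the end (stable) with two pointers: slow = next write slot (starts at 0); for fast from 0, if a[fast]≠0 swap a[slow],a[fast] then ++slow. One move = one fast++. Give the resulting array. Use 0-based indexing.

slow=0 fast=0: a[fast]=0, fast++
slow=0 fast=1: a[fast]=0, fast++
slow=0 fast=2: a[fast]=0, fast++
slow=0 fast=3: a[fast]=0, fast++
slow=0 fast=4: a[fast]=0, fast++
slow=0 fast=5: a[fast]=1≠0 swap→a[0]=1, slow++,fast++
slow=1 fast=6: a[fast]=0, fast++
slow=1 fast=7: a[fast]=0, fast++

[1, 0, 0, 0, 0, 0, 0, 0]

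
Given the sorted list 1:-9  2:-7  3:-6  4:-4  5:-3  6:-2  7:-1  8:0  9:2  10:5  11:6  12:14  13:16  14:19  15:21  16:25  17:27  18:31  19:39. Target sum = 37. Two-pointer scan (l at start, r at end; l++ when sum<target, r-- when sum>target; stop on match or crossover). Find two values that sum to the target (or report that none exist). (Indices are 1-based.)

(-2, 39)

l=1 r=19: -9+39=30 <37, l++
l=2 r=19: -7+39=32 <37, l++
l=3 r=19: -6+39=33 <37, l++
l=4 r=19: -4+39=35 <37, l++
l=5 r=19: -3+39=36 <37, l++
l=6 r=19: -2+39=37, found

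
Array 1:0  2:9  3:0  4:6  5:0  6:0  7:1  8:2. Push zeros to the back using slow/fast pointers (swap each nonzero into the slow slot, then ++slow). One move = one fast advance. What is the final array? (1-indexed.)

slow=1 fast=1: a[fast]=0, fast++
slow=1 fast=2: a[fast]=9≠0 swap→a[1]=9, slow++,fast++
slow=2 fast=3: a[fast]=0, fast++
slow=2 fast=4: a[fast]=6≠0 swap→a[2]=6, slow++,fast++
slow=3 fast=5: a[fast]=0, fast++
slow=3 fast=6: a[fast]=0, fast++
slow=3 fast=7: a[fast]=1≠0 swap→a[3]=1, slow++,fast++
slow=4 fast=8: a[fast]=2≠0 swap→a[4]=2, slow++,fast++

[9, 6, 1, 2, 0, 0, 0, 0]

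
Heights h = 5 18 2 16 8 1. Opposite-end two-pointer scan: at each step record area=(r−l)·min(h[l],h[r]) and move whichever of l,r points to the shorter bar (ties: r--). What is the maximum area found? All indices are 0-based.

[0,5] min(5,1)*5=5 best=5 * → r--
[0,4] min(5,8)*4=20 best=20 * → l++
[1,4] min(18,8)*3=24 best=24 * → r--
[1,3] min(18,16)*2=32 best=32 * → r--
[1,2] min(18,2)*1=2 best=32 → r--

max area = 32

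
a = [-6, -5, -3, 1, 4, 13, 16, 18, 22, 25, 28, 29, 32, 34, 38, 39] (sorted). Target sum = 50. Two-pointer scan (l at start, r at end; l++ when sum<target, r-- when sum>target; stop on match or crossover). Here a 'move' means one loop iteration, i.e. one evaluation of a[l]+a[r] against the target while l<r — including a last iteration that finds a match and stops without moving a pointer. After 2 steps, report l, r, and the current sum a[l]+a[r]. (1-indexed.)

l=3, r=16, sum=36

[1,16] -6+39=33 <50 → l++
[2,16] -5+39=34 <50 → l++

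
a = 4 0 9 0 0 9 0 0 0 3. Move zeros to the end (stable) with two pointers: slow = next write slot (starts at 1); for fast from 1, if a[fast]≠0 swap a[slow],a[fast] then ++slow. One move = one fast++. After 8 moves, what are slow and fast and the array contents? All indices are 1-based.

slow=4, fast=9, a=[4, 9, 9, 0, 0, 0, 0, 0, 0, 3]

slow=1 fast=1: a[fast]=4≠0 swap→a[1]=4, slow++,fast++
slow=2 fast=2: a[fast]=0, fast++
slow=2 fast=3: a[fast]=9≠0 swap→a[2]=9, slow++,fast++
slow=3 fast=4: a[fast]=0, fast++
slow=3 fast=5: a[fast]=0, fast++
slow=3 fast=6: a[fast]=9≠0 swap→a[3]=9, slow++,fast++
slow=4 fast=7: a[fast]=0, fast++
slow=4 fast=8: a[fast]=0, fast++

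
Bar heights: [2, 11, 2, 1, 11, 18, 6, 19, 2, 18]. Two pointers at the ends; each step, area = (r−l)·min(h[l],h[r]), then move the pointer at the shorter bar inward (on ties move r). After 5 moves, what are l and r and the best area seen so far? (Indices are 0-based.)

[0,9] min(2,18)*9=18 best=18 * → l++
[1,9] min(11,18)*8=88 best=88 * → l++
[2,9] min(2,18)*7=14 best=88 → l++
[3,9] min(1,18)*6=6 best=88 → l++
[4,9] min(11,18)*5=55 best=88 → l++

l=5, r=9, best area=88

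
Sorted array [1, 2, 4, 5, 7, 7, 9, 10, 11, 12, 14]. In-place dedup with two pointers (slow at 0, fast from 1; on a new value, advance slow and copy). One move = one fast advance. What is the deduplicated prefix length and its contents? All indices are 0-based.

(s=0,f=1) a[fast]=2≠a[slow]=1 write a[1]=2 → slow++,fast++
(s=1,f=2) a[fast]=4≠a[slow]=2 write a[2]=4 → slow++,fast++
(s=2,f=3) a[fast]=5≠a[slow]=4 write a[3]=5 → slow++,fast++
(s=3,f=4) a[fast]=7≠a[slow]=5 write a[4]=7 → slow++,fast++
(s=4,f=5) a[fast]=7=a[slow] dup → fast++
(s=4,f=6) a[fast]=9≠a[slow]=7 write a[5]=9 → slow++,fast++
(s=5,f=7) a[fast]=10≠a[slow]=9 write a[6]=10 → slow++,fast++
(s=6,f=8) a[fast]=11≠a[slow]=10 write a[7]=11 → slow++,fast++
(s=7,f=9) a[fast]=12≠a[slow]=11 write a[8]=12 → slow++,fast++
(s=8,f=10) a[fast]=14≠a[slow]=12 write a[9]=14 → slow++,fast++

length 10; prefix = [1, 2, 4, 5, 7, 9, 10, 11, 12, 14]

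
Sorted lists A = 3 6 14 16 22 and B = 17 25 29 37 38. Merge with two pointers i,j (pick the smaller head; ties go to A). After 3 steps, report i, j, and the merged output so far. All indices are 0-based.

i=3, j=0, merged so far=[3, 6, 14]

[i=0,j=0] A[i]=3<=B[j]=17 take 3 → i++
[i=1,j=0] A[i]=6<=B[j]=17 take 6 → i++
[i=2,j=0] A[i]=14<=B[j]=17 take 14 → i++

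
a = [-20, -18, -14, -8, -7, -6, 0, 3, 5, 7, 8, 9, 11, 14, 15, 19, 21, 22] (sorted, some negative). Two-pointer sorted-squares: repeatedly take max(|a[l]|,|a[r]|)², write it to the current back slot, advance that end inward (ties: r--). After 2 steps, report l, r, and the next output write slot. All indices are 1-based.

l=1, r=16, next write slot=16

l=1 r=18: |-20|<=|22| out[18]=484, r--
l=1 r=17: |-20|<=|21| out[17]=441, r--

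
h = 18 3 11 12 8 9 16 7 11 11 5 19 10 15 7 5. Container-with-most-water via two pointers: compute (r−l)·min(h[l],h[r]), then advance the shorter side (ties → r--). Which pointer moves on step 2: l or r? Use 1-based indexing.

l=1 r=16: min(18,5)*15=75 best=75 *, r--
l=1 r=15: min(18,7)*14=98 best=98 *, r--

r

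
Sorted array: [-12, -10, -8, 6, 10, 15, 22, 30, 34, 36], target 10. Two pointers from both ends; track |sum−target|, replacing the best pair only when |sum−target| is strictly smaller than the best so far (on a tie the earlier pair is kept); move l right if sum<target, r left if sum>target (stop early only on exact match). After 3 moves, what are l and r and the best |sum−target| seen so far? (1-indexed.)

l=1, r=7, best |Δ|=8

[1,10] -12+36=24 d=14 * → r--
[1,9] -12+34=22 d=12 * → r--
[1,8] -12+30=18 d=8 * → r--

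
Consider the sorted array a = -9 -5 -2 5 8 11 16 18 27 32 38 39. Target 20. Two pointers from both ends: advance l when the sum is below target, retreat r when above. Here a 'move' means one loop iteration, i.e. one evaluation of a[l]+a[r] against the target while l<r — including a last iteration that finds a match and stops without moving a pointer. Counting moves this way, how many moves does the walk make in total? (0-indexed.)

l=0 r=11: -9+39=30 >20, r--
l=0 r=10: -9+38=29 >20, r--
l=0 r=9: -9+32=23 >20, r--
l=0 r=8: -9+27=18 <20, l++
l=1 r=8: -5+27=22 >20, r--
l=1 r=7: -5+18=13 <20, l++
l=2 r=7: -2+18=16 <20, l++
l=3 r=7: 5+18=23 >20, r--
l=3 r=6: 5+16=21 >20, r--
l=3 r=5: 5+11=16 <20, l++
l=4 r=5: 8+11=19 <20, l++

11 moves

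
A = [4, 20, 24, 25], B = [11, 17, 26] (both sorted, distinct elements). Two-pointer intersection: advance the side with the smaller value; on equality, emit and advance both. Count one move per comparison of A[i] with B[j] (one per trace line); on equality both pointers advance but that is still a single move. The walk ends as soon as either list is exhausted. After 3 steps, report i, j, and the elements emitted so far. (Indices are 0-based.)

[i=0,j=0] 4<11 → i++
[i=1,j=0] 20>11 → j++
[i=1,j=1] 20>17 → j++

i=1, j=2, emitted=[]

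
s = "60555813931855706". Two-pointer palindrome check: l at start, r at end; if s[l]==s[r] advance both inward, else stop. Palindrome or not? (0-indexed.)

not a palindrome (mismatch at 2,14)

[0,16] '6'=='6' → l++,r--
[1,15] '0'=='0' → l++,r--
[2,14] '5'!='7' → stop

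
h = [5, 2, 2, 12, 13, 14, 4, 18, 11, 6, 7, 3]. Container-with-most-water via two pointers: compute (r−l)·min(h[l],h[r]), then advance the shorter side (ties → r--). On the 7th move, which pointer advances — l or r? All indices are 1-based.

r

[1,12] min(5,3)*11=33 best=33 * → r--
[1,11] min(5,7)*10=50 best=50 * → l++
[2,11] min(2,7)*9=18 best=50 → l++
[3,11] min(2,7)*8=16 best=50 → l++
[4,11] min(12,7)*7=49 best=50 → r--
[4,10] min(12,6)*6=36 best=50 → r--
[4,9] min(12,11)*5=55 best=55 * → r--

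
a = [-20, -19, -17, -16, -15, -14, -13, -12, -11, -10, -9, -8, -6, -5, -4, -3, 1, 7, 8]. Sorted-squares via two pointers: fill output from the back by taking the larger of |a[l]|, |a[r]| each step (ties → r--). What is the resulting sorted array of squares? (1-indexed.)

[1, 9, 16, 25, 36, 49, 64, 64, 81, 100, 121, 144, 169, 196, 225, 256, 289, 361, 400]

[1,19] |-20|>|8| out[19]=400 → l++
[2,19] |-19|>|8| out[18]=361 → l++
[3,19] |-17|>|8| out[17]=289 → l++
[4,19] |-16|>|8| out[16]=256 → l++
[5,19] |-15|>|8| out[15]=225 → l++
[6,19] |-14|>|8| out[14]=196 → l++
[7,19] |-13|>|8| out[13]=169 → l++
[8,19] |-12|>|8| out[12]=144 → l++
[9,19] |-11|>|8| out[11]=121 → l++
[10,19] |-10|>|8| out[10]=100 → l++
[11,19] |-9|>|8| out[9]=81 → l++
[12,19] |-8|<=|8| out[8]=64 → r--
[12,18] |-8|>|7| out[7]=64 → l++
[13,18] |-6|<=|7| out[6]=49 → r--
[13,17] |-6|>|1| out[5]=36 → l++
[14,17] |-5|>|1| out[4]=25 → l++
[15,17] |-4|>|1| out[3]=16 → l++
[16,17] |-3|>|1| out[2]=9 → l++
[17,17] |1|<=|1| out[1]=1 → r--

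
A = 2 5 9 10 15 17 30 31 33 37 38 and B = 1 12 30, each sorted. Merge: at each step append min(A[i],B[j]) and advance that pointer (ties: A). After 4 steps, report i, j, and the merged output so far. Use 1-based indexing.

i=1 j=1: A[i]=2>B[j]=1 take 1, j++
i=1 j=2: A[i]=2<=B[j]=12 take 2, i++
i=2 j=2: A[i]=5<=B[j]=12 take 5, i++
i=3 j=2: A[i]=9<=B[j]=12 take 9, i++

i=4, j=2, merged so far=[1, 2, 5, 9]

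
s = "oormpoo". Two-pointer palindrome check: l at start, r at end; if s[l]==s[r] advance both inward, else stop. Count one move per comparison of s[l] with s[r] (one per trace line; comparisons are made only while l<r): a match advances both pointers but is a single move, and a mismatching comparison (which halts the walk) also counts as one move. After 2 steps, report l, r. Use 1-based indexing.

l=1 r=7: 'o'=='o', l++,r--
l=2 r=6: 'o'=='o', l++,r--

l=3, r=5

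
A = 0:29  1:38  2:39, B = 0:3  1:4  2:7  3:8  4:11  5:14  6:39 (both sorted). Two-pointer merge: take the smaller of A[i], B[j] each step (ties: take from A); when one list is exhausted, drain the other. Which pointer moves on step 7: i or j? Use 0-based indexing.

i

[i=0,j=0] A[i]=29>B[j]=3 take 3 → j++
[i=0,j=1] A[i]=29>B[j]=4 take 4 → j++
[i=0,j=2] A[i]=29>B[j]=7 take 7 → j++
[i=0,j=3] A[i]=29>B[j]=8 take 8 → j++
[i=0,j=4] A[i]=29>B[j]=11 take 11 → j++
[i=0,j=5] A[i]=29>B[j]=14 take 14 → j++
[i=0,j=6] A[i]=29<=B[j]=39 take 29 → i++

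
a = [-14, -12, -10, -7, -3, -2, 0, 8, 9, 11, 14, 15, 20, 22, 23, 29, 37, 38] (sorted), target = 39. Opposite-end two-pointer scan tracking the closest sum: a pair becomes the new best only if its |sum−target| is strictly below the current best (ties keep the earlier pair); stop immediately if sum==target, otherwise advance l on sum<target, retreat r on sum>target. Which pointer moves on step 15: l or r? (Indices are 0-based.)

l

l=0 r=17: -14+38=24 d=15 *, l++
l=1 r=17: -12+38=26 d=13 *, l++
l=2 r=17: -10+38=28 d=11 *, l++
l=3 r=17: -7+38=31 d=8 *, l++
l=4 r=17: -3+38=35 d=4 *, l++
l=5 r=17: -2+38=36 d=3 *, l++
l=6 r=17: 0+38=38 d=1 *, l++
l=7 r=17: 8+38=46 d=7, r--
l=7 r=16: 8+37=45 d=6, r--
l=7 r=15: 8+29=37 d=2, l++
l=8 r=15: 9+29=38 d=1, l++
l=9 r=15: 11+29=40 d=1, r--
l=9 r=14: 11+23=34 d=5, l++
l=10 r=14: 14+23=37 d=2, l++
l=11 r=14: 15+23=38 d=1, l++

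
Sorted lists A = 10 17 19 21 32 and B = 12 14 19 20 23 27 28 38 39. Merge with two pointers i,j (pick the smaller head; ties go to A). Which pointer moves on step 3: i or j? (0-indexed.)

j

i=0 j=0: A[i]=10<=B[j]=12 take 10, i++
i=1 j=0: A[i]=17>B[j]=12 take 12, j++
i=1 j=1: A[i]=17>B[j]=14 take 14, j++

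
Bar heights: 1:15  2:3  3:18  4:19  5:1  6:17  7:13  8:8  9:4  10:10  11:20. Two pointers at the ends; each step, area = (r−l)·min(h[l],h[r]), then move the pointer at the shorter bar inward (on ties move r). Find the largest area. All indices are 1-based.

max area = 150

l=1 r=11: min(15,20)*10=150 best=150 *, l++
l=2 r=11: min(3,20)*9=27 best=150, l++
l=3 r=11: min(18,20)*8=144 best=150, l++
l=4 r=11: min(19,20)*7=133 best=150, l++
l=5 r=11: min(1,20)*6=6 best=150, l++
l=6 r=11: min(17,20)*5=85 best=150, l++
l=7 r=11: min(13,20)*4=52 best=150, l++
l=8 r=11: min(8,20)*3=24 best=150, l++
l=9 r=11: min(4,20)*2=8 best=150, l++
l=10 r=11: min(10,20)*1=10 best=150, l++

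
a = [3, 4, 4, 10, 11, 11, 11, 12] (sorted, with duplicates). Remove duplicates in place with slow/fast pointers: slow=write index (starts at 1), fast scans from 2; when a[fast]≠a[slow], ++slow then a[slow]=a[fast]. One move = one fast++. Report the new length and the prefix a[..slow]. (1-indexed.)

length 5; prefix = [3, 4, 10, 11, 12]

slow=1 fast=2: a[fast]=4≠a[slow]=3 write a[2]=4, slow++,fast++
slow=2 fast=3: a[fast]=4=a[slow] dup, fast++
slow=2 fast=4: a[fast]=10≠a[slow]=4 write a[3]=10, slow++,fast++
slow=3 fast=5: a[fast]=11≠a[slow]=10 write a[4]=11, slow++,fast++
slow=4 fast=6: a[fast]=11=a[slow] dup, fast++
slow=4 fast=7: a[fast]=11=a[slow] dup, fast++
slow=4 fast=8: a[fast]=12≠a[slow]=11 write a[5]=12, slow++,fast++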